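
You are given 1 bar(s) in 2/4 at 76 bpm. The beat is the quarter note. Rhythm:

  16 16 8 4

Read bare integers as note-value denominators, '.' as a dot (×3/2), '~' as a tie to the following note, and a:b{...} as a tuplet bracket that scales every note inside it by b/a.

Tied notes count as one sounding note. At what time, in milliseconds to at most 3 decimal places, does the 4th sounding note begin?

note 4 onset = 1b = 789.474ms

1. 0.0ms @ 0 + 197.368ms (1/4)
2. 197.368ms @ 1/4 + 197.368ms (1/4)
3. 394.737ms @ 1/2 + 394.737ms (1/2)
4. 789.474ms @ 1 + 789.474ms (1)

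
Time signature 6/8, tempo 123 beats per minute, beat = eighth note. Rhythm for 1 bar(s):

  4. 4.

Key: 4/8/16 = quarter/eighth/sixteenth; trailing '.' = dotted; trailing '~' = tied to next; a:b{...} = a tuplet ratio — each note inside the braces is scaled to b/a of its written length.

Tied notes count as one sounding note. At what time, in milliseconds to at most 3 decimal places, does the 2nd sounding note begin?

note 2 onset = 3b = 1463.415ms

1. 0.0ms @ 0 + 1463.415ms (3)
2. 1463.415ms @ 3 + 1463.415ms (3)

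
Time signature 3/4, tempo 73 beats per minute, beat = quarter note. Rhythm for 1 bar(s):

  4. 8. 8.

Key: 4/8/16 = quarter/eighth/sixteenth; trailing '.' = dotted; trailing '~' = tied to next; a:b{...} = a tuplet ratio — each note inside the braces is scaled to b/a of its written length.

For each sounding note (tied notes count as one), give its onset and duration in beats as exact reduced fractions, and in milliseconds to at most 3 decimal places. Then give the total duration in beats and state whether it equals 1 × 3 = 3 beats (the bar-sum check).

1) 0.0ms=0b +1232.877ms=3/2b
2) 1232.877ms=3/2b +616.438ms=3/4b
3) 1849.315ms=9/4b +616.438ms=3/4b
Σ=3b of 3 (73bpm 3/4) — PASS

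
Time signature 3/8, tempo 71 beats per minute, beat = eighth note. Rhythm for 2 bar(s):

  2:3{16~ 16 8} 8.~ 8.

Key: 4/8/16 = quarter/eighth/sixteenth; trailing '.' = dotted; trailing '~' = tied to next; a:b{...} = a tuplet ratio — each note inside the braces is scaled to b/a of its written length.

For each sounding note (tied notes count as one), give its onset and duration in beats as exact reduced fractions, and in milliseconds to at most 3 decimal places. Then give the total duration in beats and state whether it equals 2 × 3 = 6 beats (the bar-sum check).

1) 0.0ms=0b +1267.606ms=3/2b
2) 1267.606ms=3/2b +1267.606ms=3/2b
3) 2535.211ms=3b +2535.211ms=3b
Σ=6b of 6 (71bpm 3/8) — PASS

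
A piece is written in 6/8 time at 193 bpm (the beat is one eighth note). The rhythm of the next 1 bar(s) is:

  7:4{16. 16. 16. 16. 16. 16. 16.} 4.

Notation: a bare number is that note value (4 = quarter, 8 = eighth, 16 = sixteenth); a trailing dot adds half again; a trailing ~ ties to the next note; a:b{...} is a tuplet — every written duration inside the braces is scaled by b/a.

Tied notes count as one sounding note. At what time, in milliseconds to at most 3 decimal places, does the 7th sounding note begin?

1. 0.0ms @ 0 + 133.235ms (3/7)
2. 133.235ms @ 3/7 + 133.235ms (3/7)
3. 266.469ms @ 6/7 + 133.235ms (3/7)
4. 399.704ms @ 9/7 + 133.235ms (3/7)
5. 532.939ms @ 12/7 + 133.235ms (3/7)
6. 666.173ms @ 15/7 + 133.235ms (3/7)
7. 799.408ms @ 18/7 + 133.235ms (3/7)
8. 932.642ms @ 3 + 932.642ms (3)

note 7 onset = 18/7b = 799.408ms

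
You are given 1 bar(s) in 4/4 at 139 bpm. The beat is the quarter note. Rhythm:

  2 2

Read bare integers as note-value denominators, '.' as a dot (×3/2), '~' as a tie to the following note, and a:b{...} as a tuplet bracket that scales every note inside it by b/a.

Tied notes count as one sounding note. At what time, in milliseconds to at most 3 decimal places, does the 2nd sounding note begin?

1. 0.0ms @ 0 + 863.309ms (2)
2. 863.309ms @ 2 + 863.309ms (2)

note 2 onset = 2b = 863.309ms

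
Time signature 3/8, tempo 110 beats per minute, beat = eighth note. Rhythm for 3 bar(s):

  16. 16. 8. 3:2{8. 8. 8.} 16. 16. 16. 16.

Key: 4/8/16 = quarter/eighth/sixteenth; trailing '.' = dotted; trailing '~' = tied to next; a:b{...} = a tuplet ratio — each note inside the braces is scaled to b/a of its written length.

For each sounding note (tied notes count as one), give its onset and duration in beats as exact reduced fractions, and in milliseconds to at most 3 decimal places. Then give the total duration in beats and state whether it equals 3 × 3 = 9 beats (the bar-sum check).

1) 0.0ms=0b +409.091ms=3/4b
2) 409.091ms=3/4b +409.091ms=3/4b
3) 818.182ms=3/2b +818.182ms=3/2b
4) 1636.364ms=3b +545.455ms=1b
5) 2181.818ms=4b +545.455ms=1b
6) 2727.273ms=5b +545.455ms=1b
7) 3272.727ms=6b +409.091ms=3/4b
8) 3681.818ms=27/4b +409.091ms=3/4b
9) 4090.909ms=15/2b +409.091ms=3/4b
10) 4500.0ms=33/4b +409.091ms=3/4b
Σ=9b of 9 (110bpm 3/8) — PASS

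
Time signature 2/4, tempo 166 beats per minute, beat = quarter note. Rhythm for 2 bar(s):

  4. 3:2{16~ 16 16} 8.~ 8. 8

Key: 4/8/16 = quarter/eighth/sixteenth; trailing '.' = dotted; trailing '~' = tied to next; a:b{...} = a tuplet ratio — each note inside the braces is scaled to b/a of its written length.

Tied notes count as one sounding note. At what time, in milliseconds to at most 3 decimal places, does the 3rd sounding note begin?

1. 0.0ms @ 0 + 542.169ms (3/2)
2. 542.169ms @ 3/2 + 120.482ms (1/3)
3. 662.651ms @ 11/6 + 60.241ms (1/6)
4. 722.892ms @ 2 + 542.169ms (3/2)
5. 1265.06ms @ 7/2 + 180.723ms (1/2)

note 3 onset = 11/6b = 662.651ms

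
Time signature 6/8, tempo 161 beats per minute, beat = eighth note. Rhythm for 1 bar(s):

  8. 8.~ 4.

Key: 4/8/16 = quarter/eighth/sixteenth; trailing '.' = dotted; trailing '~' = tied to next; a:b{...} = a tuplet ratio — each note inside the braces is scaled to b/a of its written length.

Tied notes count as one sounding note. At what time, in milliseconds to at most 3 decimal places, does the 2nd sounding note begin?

1. 0.0ms @ 0 + 559.006ms (3/2)
2. 559.006ms @ 3/2 + 1677.019ms (9/2)

note 2 onset = 3/2b = 559.006ms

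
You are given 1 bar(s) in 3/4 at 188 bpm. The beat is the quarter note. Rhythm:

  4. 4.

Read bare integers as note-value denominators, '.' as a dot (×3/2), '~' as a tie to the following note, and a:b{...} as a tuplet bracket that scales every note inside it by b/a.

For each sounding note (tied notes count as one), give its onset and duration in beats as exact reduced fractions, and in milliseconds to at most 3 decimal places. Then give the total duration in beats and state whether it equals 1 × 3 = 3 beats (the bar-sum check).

1) 0.0ms=0b +478.723ms=3/2b
2) 478.723ms=3/2b +478.723ms=3/2b
Σ=3b of 3 (188bpm 3/4) — PASS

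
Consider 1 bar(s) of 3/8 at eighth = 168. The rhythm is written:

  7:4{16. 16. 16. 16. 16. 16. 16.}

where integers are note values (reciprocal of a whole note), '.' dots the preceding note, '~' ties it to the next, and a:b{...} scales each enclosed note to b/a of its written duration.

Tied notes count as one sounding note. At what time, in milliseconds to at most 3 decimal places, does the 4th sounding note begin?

1. 0.0ms @ 0 + 153.061ms (3/7)
2. 153.061ms @ 3/7 + 153.061ms (3/7)
3. 306.122ms @ 6/7 + 153.061ms (3/7)
4. 459.184ms @ 9/7 + 153.061ms (3/7)
5. 612.245ms @ 12/7 + 153.061ms (3/7)
6. 765.306ms @ 15/7 + 153.061ms (3/7)
7. 918.367ms @ 18/7 + 153.061ms (3/7)

note 4 onset = 9/7b = 459.184ms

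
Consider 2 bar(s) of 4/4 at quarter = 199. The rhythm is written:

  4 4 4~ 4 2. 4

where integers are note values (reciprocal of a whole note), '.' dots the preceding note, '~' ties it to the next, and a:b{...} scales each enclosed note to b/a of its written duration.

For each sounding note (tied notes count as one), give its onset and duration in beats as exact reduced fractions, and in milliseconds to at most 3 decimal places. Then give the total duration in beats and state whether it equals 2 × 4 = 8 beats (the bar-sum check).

1) 0.0ms=0b +301.508ms=1b
2) 301.508ms=1b +301.508ms=1b
3) 603.015ms=2b +603.015ms=2b
4) 1206.03ms=4b +904.523ms=3b
5) 2110.553ms=7b +301.508ms=1b
Σ=8b of 8 (199bpm 4/4) — PASS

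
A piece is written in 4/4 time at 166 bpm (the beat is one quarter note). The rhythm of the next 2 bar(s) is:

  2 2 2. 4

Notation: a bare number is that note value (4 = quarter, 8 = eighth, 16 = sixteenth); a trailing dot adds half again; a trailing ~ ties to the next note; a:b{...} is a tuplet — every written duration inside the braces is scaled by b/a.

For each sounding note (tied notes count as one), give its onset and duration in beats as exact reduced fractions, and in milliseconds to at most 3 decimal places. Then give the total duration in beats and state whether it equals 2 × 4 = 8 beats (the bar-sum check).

1) 0.0ms=0b +722.892ms=2b
2) 722.892ms=2b +722.892ms=2b
3) 1445.783ms=4b +1084.337ms=3b
4) 2530.12ms=7b +361.446ms=1b
Σ=8b of 8 (166bpm 4/4) — PASS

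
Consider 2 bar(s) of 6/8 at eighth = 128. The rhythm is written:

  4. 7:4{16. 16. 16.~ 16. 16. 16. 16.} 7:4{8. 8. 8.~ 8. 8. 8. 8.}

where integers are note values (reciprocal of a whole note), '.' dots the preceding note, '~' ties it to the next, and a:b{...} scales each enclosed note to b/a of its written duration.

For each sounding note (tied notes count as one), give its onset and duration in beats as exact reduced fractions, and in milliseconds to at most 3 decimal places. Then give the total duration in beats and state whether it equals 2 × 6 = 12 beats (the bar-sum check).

1) 0.0ms=0b +1406.25ms=3b
2) 1406.25ms=3b +200.893ms=3/7b
3) 1607.143ms=24/7b +200.893ms=3/7b
4) 1808.036ms=27/7b +401.786ms=6/7b
5) 2209.821ms=33/7b +200.893ms=3/7b
6) 2410.714ms=36/7b +200.893ms=3/7b
7) 2611.607ms=39/7b +200.893ms=3/7b
8) 2812.5ms=6b +401.786ms=6/7b
9) 3214.286ms=48/7b +401.786ms=6/7b
10) 3616.071ms=54/7b +803.571ms=12/7b
11) 4419.643ms=66/7b +401.786ms=6/7b
12) 4821.429ms=72/7b +401.786ms=6/7b
13) 5223.214ms=78/7b +401.786ms=6/7b
Σ=12b of 12 (128bpm 6/8) — PASS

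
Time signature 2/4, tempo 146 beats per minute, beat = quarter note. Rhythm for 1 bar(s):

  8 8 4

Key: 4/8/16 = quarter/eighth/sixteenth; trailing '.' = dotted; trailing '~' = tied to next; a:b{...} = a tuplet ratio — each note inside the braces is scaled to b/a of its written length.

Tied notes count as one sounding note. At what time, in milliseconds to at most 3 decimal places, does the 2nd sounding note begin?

1. 0.0ms @ 0 + 205.479ms (1/2)
2. 205.479ms @ 1/2 + 205.479ms (1/2)
3. 410.959ms @ 1 + 410.959ms (1)

note 2 onset = 1/2b = 205.479ms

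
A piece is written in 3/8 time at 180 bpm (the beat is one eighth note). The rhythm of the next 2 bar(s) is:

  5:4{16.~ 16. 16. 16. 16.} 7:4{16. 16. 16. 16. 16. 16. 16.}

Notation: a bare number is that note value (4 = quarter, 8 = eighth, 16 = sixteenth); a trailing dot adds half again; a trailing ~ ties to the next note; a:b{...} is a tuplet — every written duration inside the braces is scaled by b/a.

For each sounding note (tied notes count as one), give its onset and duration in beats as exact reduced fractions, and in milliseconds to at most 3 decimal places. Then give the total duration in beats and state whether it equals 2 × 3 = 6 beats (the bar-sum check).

1) 0.0ms=0b +400.0ms=6/5b
2) 400.0ms=6/5b +200.0ms=3/5b
3) 600.0ms=9/5b +200.0ms=3/5b
4) 800.0ms=12/5b +200.0ms=3/5b
5) 1000.0ms=3b +142.857ms=3/7b
6) 1142.857ms=24/7b +142.857ms=3/7b
7) 1285.714ms=27/7b +142.857ms=3/7b
8) 1428.571ms=30/7b +142.857ms=3/7b
9) 1571.429ms=33/7b +142.857ms=3/7b
10) 1714.286ms=36/7b +142.857ms=3/7b
11) 1857.143ms=39/7b +142.857ms=3/7b
Σ=6b of 6 (180bpm 3/8) — PASS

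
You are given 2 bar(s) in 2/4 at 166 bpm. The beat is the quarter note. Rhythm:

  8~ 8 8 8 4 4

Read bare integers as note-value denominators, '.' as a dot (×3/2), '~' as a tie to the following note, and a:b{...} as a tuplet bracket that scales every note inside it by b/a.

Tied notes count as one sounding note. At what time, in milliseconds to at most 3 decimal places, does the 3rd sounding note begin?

1. 0.0ms @ 0 + 361.446ms (1)
2. 361.446ms @ 1 + 180.723ms (1/2)
3. 542.169ms @ 3/2 + 180.723ms (1/2)
4. 722.892ms @ 2 + 361.446ms (1)
5. 1084.337ms @ 3 + 361.446ms (1)

note 3 onset = 3/2b = 542.169ms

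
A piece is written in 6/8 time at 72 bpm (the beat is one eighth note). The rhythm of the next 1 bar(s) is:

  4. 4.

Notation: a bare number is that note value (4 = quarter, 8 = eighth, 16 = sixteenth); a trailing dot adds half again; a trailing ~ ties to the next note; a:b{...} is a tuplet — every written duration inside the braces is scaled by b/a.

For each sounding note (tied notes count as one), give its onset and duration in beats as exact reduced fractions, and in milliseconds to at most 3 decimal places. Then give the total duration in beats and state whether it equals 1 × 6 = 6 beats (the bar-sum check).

1) 0.0ms=0b +2500.0ms=3b
2) 2500.0ms=3b +2500.0ms=3b
Σ=6b of 6 (72bpm 6/8) — PASS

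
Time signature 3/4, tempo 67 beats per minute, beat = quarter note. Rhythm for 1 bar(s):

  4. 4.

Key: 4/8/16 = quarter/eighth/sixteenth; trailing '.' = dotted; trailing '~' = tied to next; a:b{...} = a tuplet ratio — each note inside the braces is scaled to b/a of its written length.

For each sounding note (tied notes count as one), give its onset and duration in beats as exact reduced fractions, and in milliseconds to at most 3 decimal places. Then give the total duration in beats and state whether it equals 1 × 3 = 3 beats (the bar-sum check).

1) 0.0ms=0b +1343.284ms=3/2b
2) 1343.284ms=3/2b +1343.284ms=3/2b
Σ=3b of 3 (67bpm 3/4) — PASS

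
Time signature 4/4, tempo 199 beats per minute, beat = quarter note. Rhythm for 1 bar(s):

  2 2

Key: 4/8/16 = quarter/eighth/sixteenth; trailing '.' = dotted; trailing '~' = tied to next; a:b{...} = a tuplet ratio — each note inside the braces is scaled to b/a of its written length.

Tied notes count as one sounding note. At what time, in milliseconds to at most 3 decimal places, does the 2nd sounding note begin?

1. 0.0ms @ 0 + 603.015ms (2)
2. 603.015ms @ 2 + 603.015ms (2)

note 2 onset = 2b = 603.015ms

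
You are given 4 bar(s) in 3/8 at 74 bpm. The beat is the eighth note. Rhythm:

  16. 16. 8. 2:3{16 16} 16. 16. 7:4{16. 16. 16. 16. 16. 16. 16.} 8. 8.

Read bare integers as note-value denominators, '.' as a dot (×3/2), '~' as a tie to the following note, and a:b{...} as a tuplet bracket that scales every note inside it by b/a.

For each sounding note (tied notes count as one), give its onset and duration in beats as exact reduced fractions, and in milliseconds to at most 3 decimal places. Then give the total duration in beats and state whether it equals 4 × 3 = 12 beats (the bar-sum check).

1) 0.0ms=0b +608.108ms=3/4b
2) 608.108ms=3/4b +608.108ms=3/4b
3) 1216.216ms=3/2b +1216.216ms=3/2b
4) 2432.432ms=3b +608.108ms=3/4b
5) 3040.541ms=15/4b +608.108ms=3/4b
6) 3648.649ms=9/2b +608.108ms=3/4b
7) 4256.757ms=21/4b +608.108ms=3/4b
8) 4864.865ms=6b +347.49ms=3/7b
9) 5212.355ms=45/7b +347.49ms=3/7b
10) 5559.846ms=48/7b +347.49ms=3/7b
11) 5907.336ms=51/7b +347.49ms=3/7b
12) 6254.826ms=54/7b +347.49ms=3/7b
13) 6602.317ms=57/7b +347.49ms=3/7b
14) 6949.807ms=60/7b +347.49ms=3/7b
15) 7297.297ms=9b +1216.216ms=3/2b
16) 8513.514ms=21/2b +1216.216ms=3/2b
Σ=12b of 12 (74bpm 3/8) — PASS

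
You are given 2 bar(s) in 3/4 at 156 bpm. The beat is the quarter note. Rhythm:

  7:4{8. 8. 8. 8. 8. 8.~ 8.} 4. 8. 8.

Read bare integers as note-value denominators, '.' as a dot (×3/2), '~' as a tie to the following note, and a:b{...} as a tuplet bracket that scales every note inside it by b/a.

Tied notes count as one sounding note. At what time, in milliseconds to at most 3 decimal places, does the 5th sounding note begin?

1. 0.0ms @ 0 + 164.835ms (3/7)
2. 164.835ms @ 3/7 + 164.835ms (3/7)
3. 329.67ms @ 6/7 + 164.835ms (3/7)
4. 494.505ms @ 9/7 + 164.835ms (3/7)
5. 659.341ms @ 12/7 + 164.835ms (3/7)
6. 824.176ms @ 15/7 + 329.67ms (6/7)
7. 1153.846ms @ 3 + 576.923ms (3/2)
8. 1730.769ms @ 9/2 + 288.462ms (3/4)
9. 2019.231ms @ 21/4 + 288.462ms (3/4)

note 5 onset = 12/7b = 659.341ms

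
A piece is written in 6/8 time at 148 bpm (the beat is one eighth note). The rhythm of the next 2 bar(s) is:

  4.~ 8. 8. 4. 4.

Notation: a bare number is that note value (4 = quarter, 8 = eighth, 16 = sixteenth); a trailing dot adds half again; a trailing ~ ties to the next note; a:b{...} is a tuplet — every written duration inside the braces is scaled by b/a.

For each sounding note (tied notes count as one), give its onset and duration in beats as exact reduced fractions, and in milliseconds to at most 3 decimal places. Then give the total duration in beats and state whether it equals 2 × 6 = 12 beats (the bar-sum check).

1) 0.0ms=0b +1824.324ms=9/2b
2) 1824.324ms=9/2b +608.108ms=3/2b
3) 2432.432ms=6b +1216.216ms=3b
4) 3648.649ms=9b +1216.216ms=3b
Σ=12b of 12 (148bpm 6/8) — PASS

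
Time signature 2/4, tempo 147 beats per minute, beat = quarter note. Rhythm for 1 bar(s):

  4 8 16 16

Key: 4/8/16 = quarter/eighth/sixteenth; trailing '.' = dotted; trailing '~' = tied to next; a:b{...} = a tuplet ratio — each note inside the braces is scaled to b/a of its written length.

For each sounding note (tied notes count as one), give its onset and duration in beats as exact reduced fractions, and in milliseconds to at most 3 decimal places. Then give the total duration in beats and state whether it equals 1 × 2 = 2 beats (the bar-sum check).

1) 0.0ms=0b +408.163ms=1b
2) 408.163ms=1b +204.082ms=1/2b
3) 612.245ms=3/2b +102.041ms=1/4b
4) 714.286ms=7/4b +102.041ms=1/4b
Σ=2b of 2 (147bpm 2/4) — PASS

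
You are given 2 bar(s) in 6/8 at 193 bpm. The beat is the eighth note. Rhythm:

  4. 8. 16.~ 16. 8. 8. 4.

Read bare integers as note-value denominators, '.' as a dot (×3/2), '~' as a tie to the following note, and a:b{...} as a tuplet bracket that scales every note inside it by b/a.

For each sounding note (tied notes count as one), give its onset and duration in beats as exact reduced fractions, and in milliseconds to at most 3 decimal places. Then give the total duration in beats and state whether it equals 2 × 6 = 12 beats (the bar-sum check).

1) 0.0ms=0b +932.642ms=3b
2) 932.642ms=3b +466.321ms=3/2b
3) 1398.964ms=9/2b +466.321ms=3/2b
4) 1865.285ms=6b +466.321ms=3/2b
5) 2331.606ms=15/2b +466.321ms=3/2b
6) 2797.927ms=9b +932.642ms=3b
Σ=12b of 12 (193bpm 6/8) — PASS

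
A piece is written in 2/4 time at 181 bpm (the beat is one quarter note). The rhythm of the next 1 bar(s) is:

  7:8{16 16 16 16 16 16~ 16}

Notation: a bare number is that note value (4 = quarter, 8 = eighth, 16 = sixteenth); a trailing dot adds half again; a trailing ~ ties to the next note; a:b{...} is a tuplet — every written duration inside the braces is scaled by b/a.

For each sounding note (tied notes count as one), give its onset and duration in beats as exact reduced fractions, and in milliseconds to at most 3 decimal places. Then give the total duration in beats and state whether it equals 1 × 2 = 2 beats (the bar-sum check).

1) 0.0ms=0b +94.712ms=2/7b
2) 94.712ms=2/7b +94.712ms=2/7b
3) 189.424ms=4/7b +94.712ms=2/7b
4) 284.136ms=6/7b +94.712ms=2/7b
5) 378.848ms=8/7b +94.712ms=2/7b
6) 473.56ms=10/7b +189.424ms=4/7b
Σ=2b of 2 (181bpm 2/4) — PASS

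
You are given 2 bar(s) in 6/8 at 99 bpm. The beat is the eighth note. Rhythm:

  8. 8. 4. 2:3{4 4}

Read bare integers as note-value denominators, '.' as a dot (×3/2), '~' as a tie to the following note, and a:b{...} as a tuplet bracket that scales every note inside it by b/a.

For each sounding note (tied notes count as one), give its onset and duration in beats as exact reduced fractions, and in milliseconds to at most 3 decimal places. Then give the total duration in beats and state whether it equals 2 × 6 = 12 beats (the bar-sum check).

1) 0.0ms=0b +909.091ms=3/2b
2) 909.091ms=3/2b +909.091ms=3/2b
3) 1818.182ms=3b +1818.182ms=3b
4) 3636.364ms=6b +1818.182ms=3b
5) 5454.545ms=9b +1818.182ms=3b
Σ=12b of 12 (99bpm 6/8) — PASS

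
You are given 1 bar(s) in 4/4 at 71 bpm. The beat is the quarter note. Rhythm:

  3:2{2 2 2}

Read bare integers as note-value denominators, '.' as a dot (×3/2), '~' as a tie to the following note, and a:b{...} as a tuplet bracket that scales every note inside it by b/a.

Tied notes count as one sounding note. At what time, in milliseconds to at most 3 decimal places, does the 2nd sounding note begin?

1. 0.0ms @ 0 + 1126.761ms (4/3)
2. 1126.761ms @ 4/3 + 1126.761ms (4/3)
3. 2253.521ms @ 8/3 + 1126.761ms (4/3)

note 2 onset = 4/3b = 1126.761ms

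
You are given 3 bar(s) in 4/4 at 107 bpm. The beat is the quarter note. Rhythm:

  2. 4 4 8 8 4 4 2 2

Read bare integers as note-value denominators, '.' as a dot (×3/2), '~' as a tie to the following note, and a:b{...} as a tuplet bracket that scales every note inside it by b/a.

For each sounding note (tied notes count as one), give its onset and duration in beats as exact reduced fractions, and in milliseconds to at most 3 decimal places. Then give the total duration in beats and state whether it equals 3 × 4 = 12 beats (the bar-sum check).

1) 0.0ms=0b +1682.243ms=3b
2) 1682.243ms=3b +560.748ms=1b
3) 2242.991ms=4b +560.748ms=1b
4) 2803.738ms=5b +280.374ms=1/2b
5) 3084.112ms=11/2b +280.374ms=1/2b
6) 3364.486ms=6b +560.748ms=1b
7) 3925.234ms=7b +560.748ms=1b
8) 4485.981ms=8b +1121.495ms=2b
9) 5607.477ms=10b +1121.495ms=2b
Σ=12b of 12 (107bpm 4/4) — PASS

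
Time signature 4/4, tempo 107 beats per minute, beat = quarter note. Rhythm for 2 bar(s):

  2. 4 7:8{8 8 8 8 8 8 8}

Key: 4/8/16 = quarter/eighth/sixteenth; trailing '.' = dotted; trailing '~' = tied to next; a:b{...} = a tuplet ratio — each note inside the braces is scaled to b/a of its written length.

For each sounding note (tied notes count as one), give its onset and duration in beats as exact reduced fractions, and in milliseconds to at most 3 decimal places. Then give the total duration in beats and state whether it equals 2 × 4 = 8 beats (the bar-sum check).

1) 0.0ms=0b +1682.243ms=3b
2) 1682.243ms=3b +560.748ms=1b
3) 2242.991ms=4b +320.427ms=4/7b
4) 2563.418ms=32/7b +320.427ms=4/7b
5) 2883.845ms=36/7b +320.427ms=4/7b
6) 3204.272ms=40/7b +320.427ms=4/7b
7) 3524.7ms=44/7b +320.427ms=4/7b
8) 3845.127ms=48/7b +320.427ms=4/7b
9) 4165.554ms=52/7b +320.427ms=4/7b
Σ=8b of 8 (107bpm 4/4) — PASS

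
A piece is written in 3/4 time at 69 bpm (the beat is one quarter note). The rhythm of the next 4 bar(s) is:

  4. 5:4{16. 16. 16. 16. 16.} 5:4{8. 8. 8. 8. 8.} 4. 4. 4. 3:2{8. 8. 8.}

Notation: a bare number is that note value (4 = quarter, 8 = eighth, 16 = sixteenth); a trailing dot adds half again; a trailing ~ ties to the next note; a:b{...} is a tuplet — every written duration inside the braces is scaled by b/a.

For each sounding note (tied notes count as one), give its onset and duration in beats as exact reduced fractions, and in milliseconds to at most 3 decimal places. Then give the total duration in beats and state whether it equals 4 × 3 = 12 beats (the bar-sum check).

1) 0.0ms=0b +1304.348ms=3/2b
2) 1304.348ms=3/2b +260.87ms=3/10b
3) 1565.217ms=9/5b +260.87ms=3/10b
4) 1826.087ms=21/10b +260.87ms=3/10b
5) 2086.957ms=12/5b +260.87ms=3/10b
6) 2347.826ms=27/10b +260.87ms=3/10b
7) 2608.696ms=3b +521.739ms=3/5b
8) 3130.435ms=18/5b +521.739ms=3/5b
9) 3652.174ms=21/5b +521.739ms=3/5b
10) 4173.913ms=24/5b +521.739ms=3/5b
11) 4695.652ms=27/5b +521.739ms=3/5b
12) 5217.391ms=6b +1304.348ms=3/2b
13) 6521.739ms=15/2b +1304.348ms=3/2b
14) 7826.087ms=9b +1304.348ms=3/2b
15) 9130.435ms=21/2b +434.783ms=1/2b
16) 9565.217ms=11b +434.783ms=1/2b
17) 10000.0ms=23/2b +434.783ms=1/2b
Σ=12b of 12 (69bpm 3/4) — PASS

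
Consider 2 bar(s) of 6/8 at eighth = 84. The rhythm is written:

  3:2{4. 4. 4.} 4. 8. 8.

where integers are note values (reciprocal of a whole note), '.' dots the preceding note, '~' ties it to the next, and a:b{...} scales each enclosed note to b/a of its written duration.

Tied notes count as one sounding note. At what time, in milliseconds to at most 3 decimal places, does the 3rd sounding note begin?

1. 0.0ms @ 0 + 1428.571ms (2)
2. 1428.571ms @ 2 + 1428.571ms (2)
3. 2857.143ms @ 4 + 1428.571ms (2)
4. 4285.714ms @ 6 + 2142.857ms (3)
5. 6428.571ms @ 9 + 1071.429ms (3/2)
6. 7500.0ms @ 21/2 + 1071.429ms (3/2)

note 3 onset = 4b = 2857.143ms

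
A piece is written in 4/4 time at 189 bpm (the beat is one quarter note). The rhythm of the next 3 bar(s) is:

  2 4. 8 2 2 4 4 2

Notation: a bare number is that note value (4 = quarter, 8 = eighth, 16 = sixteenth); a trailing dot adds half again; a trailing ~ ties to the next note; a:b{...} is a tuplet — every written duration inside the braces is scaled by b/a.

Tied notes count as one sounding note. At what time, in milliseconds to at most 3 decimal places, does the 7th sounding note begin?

1. 0.0ms @ 0 + 634.921ms (2)
2. 634.921ms @ 2 + 476.19ms (3/2)
3. 1111.111ms @ 7/2 + 158.73ms (1/2)
4. 1269.841ms @ 4 + 634.921ms (2)
5. 1904.762ms @ 6 + 634.921ms (2)
6. 2539.683ms @ 8 + 317.46ms (1)
7. 2857.143ms @ 9 + 317.46ms (1)
8. 3174.603ms @ 10 + 634.921ms (2)

note 7 onset = 9b = 2857.143ms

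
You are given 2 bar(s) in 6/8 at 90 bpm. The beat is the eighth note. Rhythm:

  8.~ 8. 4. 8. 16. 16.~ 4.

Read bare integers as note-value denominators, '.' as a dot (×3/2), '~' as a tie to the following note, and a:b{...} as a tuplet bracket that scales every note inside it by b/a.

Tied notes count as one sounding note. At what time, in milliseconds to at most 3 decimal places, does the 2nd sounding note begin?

1. 0.0ms @ 0 + 2000.0ms (3)
2. 2000.0ms @ 3 + 2000.0ms (3)
3. 4000.0ms @ 6 + 1000.0ms (3/2)
4. 5000.0ms @ 15/2 + 500.0ms (3/4)
5. 5500.0ms @ 33/4 + 2500.0ms (15/4)

note 2 onset = 3b = 2000.0ms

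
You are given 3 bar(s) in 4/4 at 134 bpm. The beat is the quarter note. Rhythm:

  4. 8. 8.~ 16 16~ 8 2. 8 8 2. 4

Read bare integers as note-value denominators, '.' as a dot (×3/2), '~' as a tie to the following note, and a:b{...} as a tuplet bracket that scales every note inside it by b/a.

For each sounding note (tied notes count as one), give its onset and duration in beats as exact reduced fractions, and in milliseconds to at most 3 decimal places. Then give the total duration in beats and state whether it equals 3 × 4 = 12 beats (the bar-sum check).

1) 0.0ms=0b +671.642ms=3/2b
2) 671.642ms=3/2b +335.821ms=3/4b
3) 1007.463ms=9/4b +447.761ms=1b
4) 1455.224ms=13/4b +335.821ms=3/4b
5) 1791.045ms=4b +1343.284ms=3b
6) 3134.328ms=7b +223.881ms=1/2b
7) 3358.209ms=15/2b +223.881ms=1/2b
8) 3582.09ms=8b +1343.284ms=3b
9) 4925.373ms=11b +447.761ms=1b
Σ=12b of 12 (134bpm 4/4) — PASS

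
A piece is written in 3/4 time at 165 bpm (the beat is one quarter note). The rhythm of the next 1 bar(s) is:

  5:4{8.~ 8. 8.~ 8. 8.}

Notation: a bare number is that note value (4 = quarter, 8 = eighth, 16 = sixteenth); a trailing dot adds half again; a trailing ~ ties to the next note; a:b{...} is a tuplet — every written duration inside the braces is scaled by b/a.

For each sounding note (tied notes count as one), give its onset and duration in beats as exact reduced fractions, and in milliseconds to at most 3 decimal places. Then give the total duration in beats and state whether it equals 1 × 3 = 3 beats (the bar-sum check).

1) 0.0ms=0b +436.364ms=6/5b
2) 436.364ms=6/5b +436.364ms=6/5b
3) 872.727ms=12/5b +218.182ms=3/5b
Σ=3b of 3 (165bpm 3/4) — PASS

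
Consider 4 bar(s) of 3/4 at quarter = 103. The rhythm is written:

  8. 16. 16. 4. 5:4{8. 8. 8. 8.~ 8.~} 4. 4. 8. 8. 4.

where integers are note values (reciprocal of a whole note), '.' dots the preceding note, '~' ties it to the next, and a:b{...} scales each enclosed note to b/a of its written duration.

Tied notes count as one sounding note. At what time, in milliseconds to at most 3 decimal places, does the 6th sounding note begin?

1. 0.0ms @ 0 + 436.893ms (3/4)
2. 436.893ms @ 3/4 + 218.447ms (3/8)
3. 655.34ms @ 9/8 + 218.447ms (3/8)
4. 873.786ms @ 3/2 + 873.786ms (3/2)
5. 1747.573ms @ 3 + 349.515ms (3/5)
6. 2097.087ms @ 18/5 + 349.515ms (3/5)
7. 2446.602ms @ 21/5 + 349.515ms (3/5)
8. 2796.117ms @ 24/5 + 1572.816ms (27/10)
9. 4368.932ms @ 15/2 + 873.786ms (3/2)
10. 5242.718ms @ 9 + 436.893ms (3/4)
11. 5679.612ms @ 39/4 + 436.893ms (3/4)
12. 6116.505ms @ 21/2 + 873.786ms (3/2)

note 6 onset = 18/5b = 2097.087ms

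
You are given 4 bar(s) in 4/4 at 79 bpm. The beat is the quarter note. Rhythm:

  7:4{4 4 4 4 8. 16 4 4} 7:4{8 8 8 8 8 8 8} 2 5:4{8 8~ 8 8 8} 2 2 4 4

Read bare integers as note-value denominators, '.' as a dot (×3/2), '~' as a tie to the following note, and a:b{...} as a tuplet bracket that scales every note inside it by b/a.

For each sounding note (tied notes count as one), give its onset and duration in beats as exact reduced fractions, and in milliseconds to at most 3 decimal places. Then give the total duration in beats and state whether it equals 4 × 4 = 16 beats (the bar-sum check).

1) 0.0ms=0b +433.996ms=4/7b
2) 433.996ms=4/7b +433.996ms=4/7b
3) 867.993ms=8/7b +433.996ms=4/7b
4) 1301.989ms=12/7b +433.996ms=4/7b
5) 1735.986ms=16/7b +325.497ms=3/7b
6) 2061.483ms=19/7b +108.499ms=1/7b
7) 2169.982ms=20/7b +433.996ms=4/7b
8) 2603.978ms=24/7b +433.996ms=4/7b
9) 3037.975ms=4b +216.998ms=2/7b
10) 3254.973ms=30/7b +216.998ms=2/7b
11) 3471.971ms=32/7b +216.998ms=2/7b
12) 3688.969ms=34/7b +216.998ms=2/7b
13) 3905.967ms=36/7b +216.998ms=2/7b
14) 4122.966ms=38/7b +216.998ms=2/7b
15) 4339.964ms=40/7b +216.998ms=2/7b
16) 4556.962ms=6b +1518.987ms=2b
17) 6075.949ms=8b +303.797ms=2/5b
18) 6379.747ms=42/5b +607.595ms=4/5b
19) 6987.342ms=46/5b +303.797ms=2/5b
20) 7291.139ms=48/5b +303.797ms=2/5b
21) 7594.937ms=10b +1518.987ms=2b
22) 9113.924ms=12b +1518.987ms=2b
23) 10632.911ms=14b +759.494ms=1b
24) 11392.405ms=15b +759.494ms=1b
Σ=16b of 16 (79bpm 4/4) — PASS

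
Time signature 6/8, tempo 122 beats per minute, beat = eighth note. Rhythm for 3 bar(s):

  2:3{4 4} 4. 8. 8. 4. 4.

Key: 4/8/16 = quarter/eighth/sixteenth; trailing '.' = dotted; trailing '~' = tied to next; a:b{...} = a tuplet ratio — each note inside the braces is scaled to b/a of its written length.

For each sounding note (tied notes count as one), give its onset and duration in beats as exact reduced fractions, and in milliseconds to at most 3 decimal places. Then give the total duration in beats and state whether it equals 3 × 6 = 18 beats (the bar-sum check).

1) 0.0ms=0b +1475.41ms=3b
2) 1475.41ms=3b +1475.41ms=3b
3) 2950.82ms=6b +1475.41ms=3b
4) 4426.23ms=9b +737.705ms=3/2b
5) 5163.934ms=21/2b +737.705ms=3/2b
6) 5901.639ms=12b +1475.41ms=3b
7) 7377.049ms=15b +1475.41ms=3b
Σ=18b of 18 (122bpm 6/8) — PASS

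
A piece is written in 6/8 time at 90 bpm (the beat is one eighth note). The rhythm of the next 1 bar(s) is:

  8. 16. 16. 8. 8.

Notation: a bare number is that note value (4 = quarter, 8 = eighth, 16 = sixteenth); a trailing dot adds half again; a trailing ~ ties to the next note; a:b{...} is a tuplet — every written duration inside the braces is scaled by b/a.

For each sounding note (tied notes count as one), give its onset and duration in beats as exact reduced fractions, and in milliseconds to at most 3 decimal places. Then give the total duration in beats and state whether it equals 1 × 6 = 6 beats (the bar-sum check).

1) 0.0ms=0b +1000.0ms=3/2b
2) 1000.0ms=3/2b +500.0ms=3/4b
3) 1500.0ms=9/4b +500.0ms=3/4b
4) 2000.0ms=3b +1000.0ms=3/2b
5) 3000.0ms=9/2b +1000.0ms=3/2b
Σ=6b of 6 (90bpm 6/8) — PASS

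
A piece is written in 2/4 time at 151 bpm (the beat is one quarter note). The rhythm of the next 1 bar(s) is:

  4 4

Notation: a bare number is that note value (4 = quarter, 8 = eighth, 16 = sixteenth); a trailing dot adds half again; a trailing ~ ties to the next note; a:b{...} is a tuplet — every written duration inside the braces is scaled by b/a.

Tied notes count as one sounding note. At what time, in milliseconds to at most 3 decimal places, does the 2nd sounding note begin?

1. 0.0ms @ 0 + 397.351ms (1)
2. 397.351ms @ 1 + 397.351ms (1)

note 2 onset = 1b = 397.351ms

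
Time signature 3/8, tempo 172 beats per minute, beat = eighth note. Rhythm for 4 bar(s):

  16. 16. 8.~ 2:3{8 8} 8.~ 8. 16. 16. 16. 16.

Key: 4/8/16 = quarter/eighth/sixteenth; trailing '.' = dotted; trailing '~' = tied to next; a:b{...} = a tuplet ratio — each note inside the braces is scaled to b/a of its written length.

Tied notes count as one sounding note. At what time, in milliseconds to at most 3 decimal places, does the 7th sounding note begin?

note 7 onset = 39/4b = 3401.163ms

1. 0.0ms @ 0 + 261.628ms (3/4)
2. 261.628ms @ 3/4 + 261.628ms (3/4)
3. 523.256ms @ 3/2 + 1046.512ms (3)
4. 1569.767ms @ 9/2 + 523.256ms (3/2)
5. 2093.023ms @ 6 + 1046.512ms (3)
6. 3139.535ms @ 9 + 261.628ms (3/4)
7. 3401.163ms @ 39/4 + 261.628ms (3/4)
8. 3662.791ms @ 21/2 + 261.628ms (3/4)
9. 3924.419ms @ 45/4 + 261.628ms (3/4)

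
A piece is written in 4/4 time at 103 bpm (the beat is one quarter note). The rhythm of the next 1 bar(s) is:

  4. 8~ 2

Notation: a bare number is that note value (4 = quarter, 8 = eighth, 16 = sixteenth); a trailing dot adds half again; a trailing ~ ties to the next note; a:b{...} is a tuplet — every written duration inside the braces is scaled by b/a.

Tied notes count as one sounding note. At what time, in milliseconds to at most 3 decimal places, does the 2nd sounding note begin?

1. 0.0ms @ 0 + 873.786ms (3/2)
2. 873.786ms @ 3/2 + 1456.311ms (5/2)

note 2 onset = 3/2b = 873.786ms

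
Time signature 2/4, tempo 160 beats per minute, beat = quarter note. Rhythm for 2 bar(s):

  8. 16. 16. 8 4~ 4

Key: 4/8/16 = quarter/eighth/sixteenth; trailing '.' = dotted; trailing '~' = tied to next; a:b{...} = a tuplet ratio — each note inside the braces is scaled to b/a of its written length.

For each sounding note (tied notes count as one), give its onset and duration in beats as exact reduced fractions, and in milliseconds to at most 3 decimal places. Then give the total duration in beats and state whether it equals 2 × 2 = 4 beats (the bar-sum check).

1) 0.0ms=0b +281.25ms=3/4b
2) 281.25ms=3/4b +140.625ms=3/8b
3) 421.875ms=9/8b +140.625ms=3/8b
4) 562.5ms=3/2b +187.5ms=1/2b
5) 750.0ms=2b +750.0ms=2b
Σ=4b of 4 (160bpm 2/4) — PASS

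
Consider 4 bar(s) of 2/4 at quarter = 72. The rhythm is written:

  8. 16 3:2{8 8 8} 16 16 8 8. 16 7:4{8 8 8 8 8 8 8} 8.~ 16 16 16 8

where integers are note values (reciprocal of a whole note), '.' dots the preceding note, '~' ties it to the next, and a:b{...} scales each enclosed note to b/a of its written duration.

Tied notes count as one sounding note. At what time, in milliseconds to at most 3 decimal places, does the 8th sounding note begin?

note 8 onset = 5/2b = 2083.333ms

1. 0.0ms @ 0 + 625.0ms (3/4)
2. 625.0ms @ 3/4 + 208.333ms (1/4)
3. 833.333ms @ 1 + 277.778ms (1/3)
4. 1111.111ms @ 4/3 + 277.778ms (1/3)
5. 1388.889ms @ 5/3 + 277.778ms (1/3)
6. 1666.667ms @ 2 + 208.333ms (1/4)
7. 1875.0ms @ 9/4 + 208.333ms (1/4)
8. 2083.333ms @ 5/2 + 416.667ms (1/2)
9. 2500.0ms @ 3 + 625.0ms (3/4)
10. 3125.0ms @ 15/4 + 208.333ms (1/4)
11. 3333.333ms @ 4 + 238.095ms (2/7)
12. 3571.429ms @ 30/7 + 238.095ms (2/7)
13. 3809.524ms @ 32/7 + 238.095ms (2/7)
14. 4047.619ms @ 34/7 + 238.095ms (2/7)
15. 4285.714ms @ 36/7 + 238.095ms (2/7)
16. 4523.81ms @ 38/7 + 238.095ms (2/7)
17. 4761.905ms @ 40/7 + 238.095ms (2/7)
18. 5000.0ms @ 6 + 833.333ms (1)
19. 5833.333ms @ 7 + 208.333ms (1/4)
20. 6041.667ms @ 29/4 + 208.333ms (1/4)
21. 6250.0ms @ 15/2 + 416.667ms (1/2)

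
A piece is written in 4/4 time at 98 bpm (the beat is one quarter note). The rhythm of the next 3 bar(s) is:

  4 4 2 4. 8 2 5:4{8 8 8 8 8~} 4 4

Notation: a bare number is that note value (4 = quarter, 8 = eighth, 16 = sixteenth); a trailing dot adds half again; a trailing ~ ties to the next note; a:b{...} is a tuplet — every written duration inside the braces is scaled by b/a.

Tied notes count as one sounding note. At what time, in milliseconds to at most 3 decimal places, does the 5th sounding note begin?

note 5 onset = 11/2b = 3367.347ms

1. 0.0ms @ 0 + 612.245ms (1)
2. 612.245ms @ 1 + 612.245ms (1)
3. 1224.49ms @ 2 + 1224.49ms (2)
4. 2448.98ms @ 4 + 918.367ms (3/2)
5. 3367.347ms @ 11/2 + 306.122ms (1/2)
6. 3673.469ms @ 6 + 1224.49ms (2)
7. 4897.959ms @ 8 + 244.898ms (2/5)
8. 5142.857ms @ 42/5 + 244.898ms (2/5)
9. 5387.755ms @ 44/5 + 244.898ms (2/5)
10. 5632.653ms @ 46/5 + 244.898ms (2/5)
11. 5877.551ms @ 48/5 + 857.143ms (7/5)
12. 6734.694ms @ 11 + 612.245ms (1)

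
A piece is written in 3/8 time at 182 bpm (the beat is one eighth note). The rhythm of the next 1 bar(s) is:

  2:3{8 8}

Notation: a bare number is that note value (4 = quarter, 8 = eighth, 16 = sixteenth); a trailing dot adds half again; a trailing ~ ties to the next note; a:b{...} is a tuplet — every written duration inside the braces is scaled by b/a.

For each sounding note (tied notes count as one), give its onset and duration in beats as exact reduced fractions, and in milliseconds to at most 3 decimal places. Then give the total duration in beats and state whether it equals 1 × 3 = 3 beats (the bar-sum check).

1) 0.0ms=0b +494.505ms=3/2b
2) 494.505ms=3/2b +494.505ms=3/2b
Σ=3b of 3 (182bpm 3/8) — PASS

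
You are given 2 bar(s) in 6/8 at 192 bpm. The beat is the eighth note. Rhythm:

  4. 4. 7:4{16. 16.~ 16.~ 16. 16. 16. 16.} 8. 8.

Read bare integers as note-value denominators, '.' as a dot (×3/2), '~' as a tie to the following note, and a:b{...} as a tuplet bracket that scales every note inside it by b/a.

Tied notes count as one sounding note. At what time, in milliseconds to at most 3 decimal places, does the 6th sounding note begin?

note 6 onset = 57/7b = 2544.643ms

1. 0.0ms @ 0 + 937.5ms (3)
2. 937.5ms @ 3 + 937.5ms (3)
3. 1875.0ms @ 6 + 133.929ms (3/7)
4. 2008.929ms @ 45/7 + 401.786ms (9/7)
5. 2410.714ms @ 54/7 + 133.929ms (3/7)
6. 2544.643ms @ 57/7 + 133.929ms (3/7)
7. 2678.571ms @ 60/7 + 133.929ms (3/7)
8. 2812.5ms @ 9 + 468.75ms (3/2)
9. 3281.25ms @ 21/2 + 468.75ms (3/2)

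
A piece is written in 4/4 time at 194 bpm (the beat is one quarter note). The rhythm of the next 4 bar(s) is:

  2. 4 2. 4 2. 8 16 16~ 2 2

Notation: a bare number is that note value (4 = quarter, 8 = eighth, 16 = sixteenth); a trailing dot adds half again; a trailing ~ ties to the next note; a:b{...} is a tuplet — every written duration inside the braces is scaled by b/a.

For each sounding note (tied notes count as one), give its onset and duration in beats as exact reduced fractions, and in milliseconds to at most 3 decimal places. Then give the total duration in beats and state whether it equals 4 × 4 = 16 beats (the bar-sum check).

1) 0.0ms=0b +927.835ms=3b
2) 927.835ms=3b +309.278ms=1b
3) 1237.113ms=4b +927.835ms=3b
4) 2164.948ms=7b +309.278ms=1b
5) 2474.227ms=8b +927.835ms=3b
6) 3402.062ms=11b +154.639ms=1/2b
7) 3556.701ms=23/2b +77.32ms=1/4b
8) 3634.021ms=47/4b +695.876ms=9/4b
9) 4329.897ms=14b +618.557ms=2b
Σ=16b of 16 (194bpm 4/4) — PASS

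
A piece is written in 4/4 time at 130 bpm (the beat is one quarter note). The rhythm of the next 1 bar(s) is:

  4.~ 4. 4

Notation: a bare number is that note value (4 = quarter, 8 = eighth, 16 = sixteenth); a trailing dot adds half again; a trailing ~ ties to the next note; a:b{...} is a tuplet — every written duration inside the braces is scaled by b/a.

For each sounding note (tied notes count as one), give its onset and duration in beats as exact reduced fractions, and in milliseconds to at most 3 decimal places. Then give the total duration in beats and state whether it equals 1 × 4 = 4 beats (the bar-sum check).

1) 0.0ms=0b +1384.615ms=3b
2) 1384.615ms=3b +461.538ms=1b
Σ=4b of 4 (130bpm 4/4) — PASS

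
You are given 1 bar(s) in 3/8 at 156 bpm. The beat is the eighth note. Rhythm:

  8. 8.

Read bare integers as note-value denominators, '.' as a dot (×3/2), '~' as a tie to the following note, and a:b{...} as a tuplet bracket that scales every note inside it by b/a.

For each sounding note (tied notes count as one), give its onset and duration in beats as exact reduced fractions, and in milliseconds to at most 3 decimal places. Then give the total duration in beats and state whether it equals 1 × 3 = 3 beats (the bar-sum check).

1) 0.0ms=0b +576.923ms=3/2b
2) 576.923ms=3/2b +576.923ms=3/2b
Σ=3b of 3 (156bpm 3/8) — PASS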